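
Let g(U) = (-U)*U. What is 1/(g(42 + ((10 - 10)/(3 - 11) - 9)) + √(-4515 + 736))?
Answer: -1089/1189700 - I*√3779/1189700 ≈ -0.00091536 - 5.1671e-5*I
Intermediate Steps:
g(U) = -U²
1/(g(42 + ((10 - 10)/(3 - 11) - 9)) + √(-4515 + 736)) = 1/(-(42 + ((10 - 10)/(3 - 11) - 9))² + √(-4515 + 736)) = 1/(-(42 + (0/(-8) - 9))² + √(-3779)) = 1/(-(42 + (0*(-⅛) - 9))² + I*√3779) = 1/(-(42 + (0 - 9))² + I*√3779) = 1/(-(42 - 9)² + I*√3779) = 1/(-1*33² + I*√3779) = 1/(-1*1089 + I*√3779) = 1/(-1089 + I*√3779)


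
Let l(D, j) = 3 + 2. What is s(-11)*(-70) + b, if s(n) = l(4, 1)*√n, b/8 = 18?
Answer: 144 - 350*I*√11 ≈ 144.0 - 1160.8*I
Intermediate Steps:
b = 144 (b = 8*18 = 144)
l(D, j) = 5
s(n) = 5*√n
s(-11)*(-70) + b = (5*√(-11))*(-70) + 144 = (5*(I*√11))*(-70) + 144 = (5*I*√11)*(-70) + 144 = -350*I*√11 + 144 = 144 - 350*I*√11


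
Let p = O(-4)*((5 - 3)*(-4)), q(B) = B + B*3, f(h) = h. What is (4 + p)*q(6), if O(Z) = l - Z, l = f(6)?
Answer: -1824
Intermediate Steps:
l = 6
q(B) = 4*B (q(B) = B + 3*B = 4*B)
O(Z) = 6 - Z
p = -80 (p = (6 - 1*(-4))*((5 - 3)*(-4)) = (6 + 4)*(2*(-4)) = 10*(-8) = -80)
(4 + p)*q(6) = (4 - 80)*(4*6) = -76*24 = -1824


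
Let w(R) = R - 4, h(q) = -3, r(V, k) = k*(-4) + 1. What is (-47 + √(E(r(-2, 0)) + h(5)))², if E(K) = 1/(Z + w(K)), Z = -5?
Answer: 17647/8 - 235*I*√2/2 ≈ 2205.9 - 166.17*I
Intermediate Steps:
r(V, k) = 1 - 4*k (r(V, k) = -4*k + 1 = 1 - 4*k)
w(R) = -4 + R
E(K) = 1/(-9 + K) (E(K) = 1/(-5 + (-4 + K)) = 1/(-9 + K))
(-47 + √(E(r(-2, 0)) + h(5)))² = (-47 + √(1/(-9 + (1 - 4*0)) - 3))² = (-47 + √(1/(-9 + (1 + 0)) - 3))² = (-47 + √(1/(-9 + 1) - 3))² = (-47 + √(1/(-8) - 3))² = (-47 + √(-⅛ - 3))² = (-47 + √(-25/8))² = (-47 + 5*I*√2/4)²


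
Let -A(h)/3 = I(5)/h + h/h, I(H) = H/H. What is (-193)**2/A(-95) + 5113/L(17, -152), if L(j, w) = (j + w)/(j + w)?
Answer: -2096789/282 ≈ -7435.4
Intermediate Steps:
I(H) = 1
A(h) = -3 - 3/h (A(h) = -3*(1/h + h/h) = -3*(1/h + 1) = -3*(1 + 1/h) = -3 - 3/h)
L(j, w) = 1
(-193)**2/A(-95) + 5113/L(17, -152) = (-193)**2/(-3 - 3/(-95)) + 5113/1 = 37249/(-3 - 3*(-1/95)) + 5113*1 = 37249/(-3 + 3/95) + 5113 = 37249/(-282/95) + 5113 = 37249*(-95/282) + 5113 = -3538655/282 + 5113 = -2096789/282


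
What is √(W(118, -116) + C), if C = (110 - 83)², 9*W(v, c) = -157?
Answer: 2*√1601/3 ≈ 26.675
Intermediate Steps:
W(v, c) = -157/9 (W(v, c) = (⅑)*(-157) = -157/9)
C = 729 (C = 27² = 729)
√(W(118, -116) + C) = √(-157/9 + 729) = √(6404/9) = 2*√1601/3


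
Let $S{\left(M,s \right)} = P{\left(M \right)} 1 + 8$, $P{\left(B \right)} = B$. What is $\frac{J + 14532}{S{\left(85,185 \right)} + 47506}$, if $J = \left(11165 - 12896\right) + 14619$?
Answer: $\frac{27420}{47599} \approx 0.57606$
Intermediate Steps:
$S{\left(M,s \right)} = 8 + M$ ($S{\left(M,s \right)} = M 1 + 8 = M + 8 = 8 + M$)
$J = 12888$ ($J = -1731 + 14619 = 12888$)
$\frac{J + 14532}{S{\left(85,185 \right)} + 47506} = \frac{12888 + 14532}{\left(8 + 85\right) + 47506} = \frac{27420}{93 + 47506} = \frac{27420}{47599}$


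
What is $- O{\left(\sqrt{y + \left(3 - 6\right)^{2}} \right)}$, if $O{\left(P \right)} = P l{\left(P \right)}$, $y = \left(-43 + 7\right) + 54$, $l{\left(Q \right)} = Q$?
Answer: $-27$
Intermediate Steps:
$y = 18$ ($y = -36 + 54 = 18$)
$O{\left(P \right)} = P^{2}$ ($O{\left(P \right)} = P P = P^{2}$)
$- O{\left(\sqrt{y + \left(3 - 6\right)^{2}} \right)} = - \left(\sqrt{18 + \left(3 - 6\right)^{2}}\right)^{2} = - \left(\sqrt{18 + \left(-3\right)^{2}}\right)^{2} = - \left(\sqrt{18 + 9}\right)^{2} = - \left(\sqrt{27}\right)^{2} = - \left(3 \sqrt{3}\right)^{2} = \left(-1\right) 27 = -27$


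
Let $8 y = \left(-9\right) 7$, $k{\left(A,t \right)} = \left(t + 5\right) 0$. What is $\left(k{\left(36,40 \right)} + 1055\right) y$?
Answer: $- \frac{66465}{8} \approx -8308.1$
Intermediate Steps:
$k{\left(A,t \right)} = 0$ ($k{\left(A,t \right)} = \left(5 + t\right) 0 = 0$)
$y = - \frac{63}{8}$ ($y = \frac{\left(-9\right) 7}{8} = \frac{1}{8} \left(-63\right) = - \frac{63}{8} \approx -7.875$)
$\left(k{\left(36,40 \right)} + 1055\right) y = \left(0 + 1055\right) \left(- \frac{63}{8}\right) = 1055 \left(- \frac{63}{8}\right) = - \frac{66465}{8}$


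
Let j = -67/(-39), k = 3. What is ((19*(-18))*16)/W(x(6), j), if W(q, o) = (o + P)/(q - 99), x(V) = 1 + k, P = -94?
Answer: -20273760/3599 ≈ -5633.2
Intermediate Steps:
j = 67/39 (j = -67*(-1/39) = 67/39 ≈ 1.7179)
x(V) = 4 (x(V) = 1 + 3 = 4)
W(q, o) = (-94 + o)/(-99 + q) (W(q, o) = (o - 94)/(q - 99) = (-94 + o)/(-99 + q))
((19*(-18))*16)/W(x(6), j) = ((19*(-18))*16)/(((-94 + 67/39)/(-99 + 4))) = (-342*16)/((-3599/39/(-95))) = -5472/((-1/95*(-3599/39))) = -5472/3599/3705 = -5472*3705/3599 = -20273760/3599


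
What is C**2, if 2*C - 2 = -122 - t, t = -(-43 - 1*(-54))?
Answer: 11881/4 ≈ 2970.3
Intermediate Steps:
t = -11 (t = -(-43 + 54) = -1*11 = -11)
C = -109/2 (C = 1 + (-122 - 1*(-11))/2 = 1 + (-122 + 11)/2 = 1 + (1/2)*(-111) = 1 - 111/2 = -109/2 ≈ -54.500)
C**2 = (-109/2)**2 = 11881/4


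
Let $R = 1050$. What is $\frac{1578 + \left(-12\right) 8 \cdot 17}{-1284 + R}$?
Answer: $\frac{3}{13} \approx 0.23077$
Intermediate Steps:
$\frac{1578 + \left(-12\right) 8 \cdot 17}{-1284 + R} = \frac{1578 + \left(-12\right) 8 \cdot 17}{-1284 + 1050} = \frac{1578 - 1632}{-234} = \left(1578 - 1632\right) \left(- \frac{1}{234}\right) = \left(-54\right) \left(- \frac{1}{234}\right) = \frac{3}{13}$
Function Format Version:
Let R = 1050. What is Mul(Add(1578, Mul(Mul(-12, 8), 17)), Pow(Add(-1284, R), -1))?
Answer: Rational(3, 13) ≈ 0.23077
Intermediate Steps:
Mul(Add(1578, Mul(Mul(-12, 8), 17)), Pow(Add(-1284, R), -1)) = Mul(Add(1578, Mul(Mul(-12, 8), 17)), Pow(Add(-1284, 1050), -1)) = Mul(Add(1578, Mul(-96, 17)), Pow(-234, -1)) = Mul(Add(1578, -1632), Rational(-1, 234)) = Mul(-54, Rational(-1, 234)) = Rational(3, 13)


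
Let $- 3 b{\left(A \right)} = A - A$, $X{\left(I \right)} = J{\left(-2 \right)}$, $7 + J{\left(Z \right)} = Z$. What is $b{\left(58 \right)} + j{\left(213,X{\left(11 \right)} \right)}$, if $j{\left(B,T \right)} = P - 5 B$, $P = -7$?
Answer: $-1072$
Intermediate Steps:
$J{\left(Z \right)} = -7 + Z$
$X{\left(I \right)} = -9$ ($X{\left(I \right)} = -7 - 2 = -9$)
$b{\left(A \right)} = 0$ ($b{\left(A \right)} = - \frac{A - A}{3} = \left(- \frac{1}{3}\right) 0 = 0$)
$j{\left(B,T \right)} = -7 - 5 B$
$b{\left(58 \right)} + j{\left(213,X{\left(11 \right)} \right)} = 0 - 1072 = -1072$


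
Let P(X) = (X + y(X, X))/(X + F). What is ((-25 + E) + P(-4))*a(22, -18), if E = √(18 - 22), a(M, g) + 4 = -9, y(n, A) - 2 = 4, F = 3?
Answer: 351 - 26*I ≈ 351.0 - 26.0*I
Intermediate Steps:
y(n, A) = 6 (y(n, A) = 2 + 4 = 6)
a(M, g) = -13 (a(M, g) = -4 - 9 = -13)
P(X) = (6 + X)/(3 + X) (P(X) = (X + 6)/(X + 3) = (6 + X)/(3 + X))
E = 2*I (E = √(-4) = 2*I ≈ 2.0*I)
((-25 + E) + P(-4))*a(22, -18) = ((-25 + 2*I) + (6 - 4)/(3 - 4))*(-13) = ((-25 + 2*I) + 2/(-1))*(-13) = ((-25 + 2*I) - 1*2)*(-13) = ((-25 + 2*I) - 2)*(-13) = (-27 + 2*I)*(-13) = 351 - 26*I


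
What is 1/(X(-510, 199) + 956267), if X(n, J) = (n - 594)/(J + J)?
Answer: 199/190296581 ≈ 1.0457e-6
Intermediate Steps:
X(n, J) = (-594 + n)/(2*J) (X(n, J) = (-594 + n)/((2*J)) = (-594 + n)*(1/(2*J)) = (-594 + n)/(2*J))
1/(X(-510, 199) + 956267) = 1/((½)*(-594 - 510)/199 + 956267) = 1/((½)*(1/199)*(-1104) + 956267) = 1/(-552/199 + 956267) = 1/(190296581/199) = 199/190296581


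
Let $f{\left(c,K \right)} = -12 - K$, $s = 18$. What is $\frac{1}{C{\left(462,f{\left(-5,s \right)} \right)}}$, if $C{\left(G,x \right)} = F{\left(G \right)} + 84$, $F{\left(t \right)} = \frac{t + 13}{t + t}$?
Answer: $\frac{924}{78091} \approx 0.011832$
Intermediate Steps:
$F{\left(t \right)} = \frac{13 + t}{2 t}$
$C{\left(G,x \right)} = 84 + \frac{13 + G}{2 G}$ ($C{\left(G,x \right)} = \frac{13 + G}{2 G} + 84 = 84 + \frac{13 + G}{2 G}$)
$\frac{1}{C{\left(462,f{\left(-5,s \right)} \right)}} = \frac{1}{\frac{13}{2} \cdot \frac{1}{462} \left(1 + 13 \cdot 462\right)} = \frac{1}{\frac{13}{2} \cdot \frac{1}{462} \left(1 + 6006\right)} = \frac{1}{\frac{13}{2} \cdot \frac{1}{462} \cdot 6007} = \frac{1}{\frac{78091}{924}} = \frac{924}{78091}$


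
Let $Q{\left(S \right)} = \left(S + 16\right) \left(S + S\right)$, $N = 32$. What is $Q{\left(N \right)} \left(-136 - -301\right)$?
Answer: $506880$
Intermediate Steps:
$Q{\left(S \right)} = 2 S \left(16 + S\right)$ ($Q{\left(S \right)} = \left(16 + S\right) 2 S = 2 S \left(16 + S\right)$)
$Q{\left(N \right)} \left(-136 - -301\right) = 2 \cdot 32 \left(16 + 32\right) \left(-136 - -301\right) = 2 \cdot 32 \cdot 48 \left(-136 + 301\right) = 3072 \cdot 165 = 506880$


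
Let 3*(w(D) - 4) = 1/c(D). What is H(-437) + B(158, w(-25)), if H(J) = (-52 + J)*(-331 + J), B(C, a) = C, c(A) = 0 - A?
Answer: 375710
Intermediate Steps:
c(A) = -A
w(D) = 4 - 1/(3*D) (w(D) = 4 + 1/(3*((-D))) = 4 + (-1/D)/3 = 4 - 1/(3*D))
H(J) = (-331 + J)*(-52 + J)
H(-437) + B(158, w(-25)) = (17212 + (-437)² - 383*(-437)) + 158 = (17212 + 190969 + 167371) + 158 = 375552 + 158 = 375710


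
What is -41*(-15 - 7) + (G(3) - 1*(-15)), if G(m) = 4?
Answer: 921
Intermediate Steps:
-41*(-15 - 7) + (G(3) - 1*(-15)) = -41*(-15 - 7) + (4 - 1*(-15)) = -41*(-22) + (4 + 15) = 902 + 19 = 921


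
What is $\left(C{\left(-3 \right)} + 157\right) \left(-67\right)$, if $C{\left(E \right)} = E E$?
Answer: $-11122$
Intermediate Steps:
$C{\left(E \right)} = E^{2}$
$\left(C{\left(-3 \right)} + 157\right) \left(-67\right) = \left(\left(-3\right)^{2} + 157\right) \left(-67\right) = \left(9 + 157\right) \left(-67\right) = 166 \left(-67\right) = -11122$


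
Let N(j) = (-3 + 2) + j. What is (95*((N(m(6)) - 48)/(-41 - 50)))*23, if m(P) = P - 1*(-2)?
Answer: 89585/91 ≈ 984.45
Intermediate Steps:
m(P) = 2 + P (m(P) = P + 2 = 2 + P)
N(j) = -1 + j
(95*((N(m(6)) - 48)/(-41 - 50)))*23 = (95*(((-1 + (2 + 6)) - 48)/(-41 - 50)))*23 = (95*(((-1 + 8) - 48)/(-91)))*23 = (95*((7 - 48)*(-1/91)))*23 = (95*(-41*(-1/91)))*23 = (95*(41/91))*23 = (3895/91)*23 = 89585/91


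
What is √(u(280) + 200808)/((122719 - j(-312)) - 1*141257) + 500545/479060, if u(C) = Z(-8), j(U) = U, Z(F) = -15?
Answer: 100109/95812 - √200793/18226 ≈ 1.0203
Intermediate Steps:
u(C) = -15
√(u(280) + 200808)/((122719 - j(-312)) - 1*141257) + 500545/479060 = √(-15 + 200808)/((122719 - 1*(-312)) - 1*141257) + 500545/479060 = √200793/((122719 + 312) - 141257) + 500545*(1/479060) = √200793/(123031 - 141257) + 100109/95812 = √200793/(-18226) + 100109/95812 = √200793*(-1/18226) + 100109/95812 = -√200793/18226 + 100109/95812 = 100109/95812 - √200793/18226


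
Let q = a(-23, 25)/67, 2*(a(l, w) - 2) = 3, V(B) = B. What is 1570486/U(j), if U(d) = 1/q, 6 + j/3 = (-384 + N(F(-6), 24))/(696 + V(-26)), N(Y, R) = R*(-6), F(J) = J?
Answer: 5496701/67 ≈ 82040.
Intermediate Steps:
a(l, w) = 7/2 (a(l, w) = 2 + (½)*3 = 2 + 3/2 = 7/2)
N(Y, R) = -6*R
q = 7/134 (q = (7/2)/67 = (7/2)*(1/67) = 7/134 ≈ 0.052239)
j = -6822/335 (j = -18 + 3*((-384 - 6*24)/(696 - 26)) = -18 + 3*((-384 - 144)/670) = -18 + 3*(-528*1/670) = -18 + 3*(-264/335) = -18 - 792/335 = -6822/335 ≈ -20.364)
U(d) = 134/7 (U(d) = 1/(7/134) = 134/7)
1570486/U(j) = 1570486/(134/7) = 1570486*(7/134) = 5496701/67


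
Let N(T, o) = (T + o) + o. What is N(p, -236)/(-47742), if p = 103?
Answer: 123/15914 ≈ 0.0077290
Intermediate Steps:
N(T, o) = T + 2*o
N(p, -236)/(-47742) = (103 + 2*(-236))/(-47742) = (103 - 472)*(-1/47742) = -369*(-1/47742) = 123/15914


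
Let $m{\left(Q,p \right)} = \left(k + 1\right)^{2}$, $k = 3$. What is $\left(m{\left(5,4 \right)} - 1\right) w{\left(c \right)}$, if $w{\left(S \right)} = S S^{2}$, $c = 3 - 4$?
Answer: $-15$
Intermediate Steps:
$m{\left(Q,p \right)} = 16$ ($m{\left(Q,p \right)} = \left(3 + 1\right)^{2} = 4^{2} = 16$)
$c = -1$
$w{\left(S \right)} = S^{3}$
$\left(m{\left(5,4 \right)} - 1\right) w{\left(c \right)} = \left(16 - 1\right) \left(-1\right)^{3} = 15 \left(-1\right) = -15$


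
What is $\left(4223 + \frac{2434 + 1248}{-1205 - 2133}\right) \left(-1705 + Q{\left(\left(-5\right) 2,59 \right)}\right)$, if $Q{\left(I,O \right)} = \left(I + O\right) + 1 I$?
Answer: $- \frac{11739212436}{1669} \approx -7.0337 \cdot 10^{6}$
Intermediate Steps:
$Q{\left(I,O \right)} = O + 2 I$ ($Q{\left(I,O \right)} = \left(I + O\right) + I = O + 2 I$)
$\left(4223 + \frac{2434 + 1248}{-1205 - 2133}\right) \left(-1705 + Q{\left(\left(-5\right) 2,59 \right)}\right) = \left(4223 + \frac{2434 + 1248}{-1205 - 2133}\right) \left(-1705 + \left(59 + 2 \left(\left(-5\right) 2\right)\right)\right) = \left(4223 + \frac{3682}{-3338}\right) \left(-1705 + \left(59 + 2 \left(-10\right)\right)\right) = \left(4223 + 3682 \left(- \frac{1}{3338}\right)\right) \left(-1705 + \left(59 - 20\right)\right) = \left(4223 - \frac{1841}{1669}\right) \left(-1705 + 39\right) = \frac{7046346}{1669} \left(-1666\right) = - \frac{11739212436}{1669}$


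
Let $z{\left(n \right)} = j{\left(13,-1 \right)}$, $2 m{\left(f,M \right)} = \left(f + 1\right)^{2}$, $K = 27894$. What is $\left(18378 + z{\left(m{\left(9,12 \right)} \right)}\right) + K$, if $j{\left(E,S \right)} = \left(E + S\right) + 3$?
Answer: $46287$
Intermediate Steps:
$j{\left(E,S \right)} = 3 + E + S$
$m{\left(f,M \right)} = \frac{\left(1 + f\right)^{2}}{2}$ ($m{\left(f,M \right)} = \frac{\left(f + 1\right)^{2}}{2} = \frac{\left(1 + f\right)^{2}}{2}$)
$z{\left(n \right)} = 15$ ($z{\left(n \right)} = 3 + 13 - 1 = 15$)
$\left(18378 + z{\left(m{\left(9,12 \right)} \right)}\right) + K = \left(18378 + 15\right) + 27894 = 18393 + 27894 = 46287$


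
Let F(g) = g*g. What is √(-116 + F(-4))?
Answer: 10*I ≈ 10.0*I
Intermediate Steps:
F(g) = g²
√(-116 + F(-4)) = √(-116 + (-4)²) = √(-116 + 16) = √(-100) = 10*I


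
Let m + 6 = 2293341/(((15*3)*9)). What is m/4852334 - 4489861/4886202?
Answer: -244784992951318/266731696074015 ≈ -0.91772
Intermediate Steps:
m = 763637/135 (m = -6 + 2293341/(((15*3)*9)) = -6 + 2293341/((45*9)) = -6 + 2293341/405 = -6 + 2293341*(1/405) = -6 + 764447/135 = 763637/135 ≈ 5656.6)
m/4852334 - 4489861/4886202 = (763637/135)/4852334 - 4489861/4886202 = (763637/135)*(1/4852334) - 4489861*1/4886202 = 763637/655065090 - 4489861/4886202 = -244784992951318/266731696074015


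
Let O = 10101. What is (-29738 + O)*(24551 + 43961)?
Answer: -1345370144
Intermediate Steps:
(-29738 + O)*(24551 + 43961) = (-29738 + 10101)*(24551 + 43961) = -19637*68512 = -1345370144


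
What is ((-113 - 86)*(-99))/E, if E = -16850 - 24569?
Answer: -19701/41419 ≈ -0.47565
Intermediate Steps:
E = -41419
((-113 - 86)*(-99))/E = ((-113 - 86)*(-99))/(-41419) = -199*(-99)*(-1/41419) = 19701*(-1/41419) = -19701/41419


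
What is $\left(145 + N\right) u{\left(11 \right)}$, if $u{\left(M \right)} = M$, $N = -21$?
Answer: $1364$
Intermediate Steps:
$\left(145 + N\right) u{\left(11 \right)} = \left(145 - 21\right) 11 = 124 \cdot 11 = 1364$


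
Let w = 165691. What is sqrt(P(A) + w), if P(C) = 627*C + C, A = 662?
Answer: 3*sqrt(64603) ≈ 762.51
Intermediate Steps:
P(C) = 628*C
sqrt(P(A) + w) = sqrt(628*662 + 165691) = sqrt(415736 + 165691) = sqrt(581427) = 3*sqrt(64603)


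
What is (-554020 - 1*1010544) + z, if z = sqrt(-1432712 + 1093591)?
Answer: -1564564 + I*sqrt(339121) ≈ -1.5646e+6 + 582.34*I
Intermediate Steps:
z = I*sqrt(339121) (z = sqrt(-339121) = I*sqrt(339121) ≈ 582.34*I)
(-554020 - 1*1010544) + z = (-554020 - 1*1010544) + I*sqrt(339121) = (-554020 - 1010544) + I*sqrt(339121) = -1564564 + I*sqrt(339121)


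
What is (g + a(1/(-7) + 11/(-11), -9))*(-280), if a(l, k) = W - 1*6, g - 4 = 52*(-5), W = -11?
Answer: 76440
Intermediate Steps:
g = -256 (g = 4 + 52*(-5) = 4 - 260 = -256)
a(l, k) = -17 (a(l, k) = -11 - 1*6 = -11 - 6 = -17)
(g + a(1/(-7) + 11/(-11), -9))*(-280) = (-256 - 17)*(-280) = -273*(-280) = 76440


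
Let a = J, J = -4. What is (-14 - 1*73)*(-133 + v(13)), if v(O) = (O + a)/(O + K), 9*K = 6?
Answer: 472062/41 ≈ 11514.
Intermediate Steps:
K = ⅔ (K = (⅑)*6 = ⅔ ≈ 0.66667)
a = -4
v(O) = (-4 + O)/(⅔ + O) (v(O) = (O - 4)/(O + ⅔) = (-4 + O)/(⅔ + O))
(-14 - 1*73)*(-133 + v(13)) = (-14 - 1*73)*(-133 + 3*(-4 + 13)/(2 + 3*13)) = (-14 - 73)*(-133 + 3*9/(2 + 39)) = -87*(-133 + 3*9/41) = -87*(-133 + 3*(1/41)*9) = -87*(-133 + 27/41) = -87*(-5426/41) = 472062/41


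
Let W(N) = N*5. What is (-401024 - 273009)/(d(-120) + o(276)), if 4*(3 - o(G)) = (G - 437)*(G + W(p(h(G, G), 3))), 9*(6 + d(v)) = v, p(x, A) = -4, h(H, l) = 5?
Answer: -2022099/30863 ≈ -65.519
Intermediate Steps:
W(N) = 5*N
d(v) = -6 + v/9
o(G) = 3 - (-437 + G)*(-20 + G)/4 (o(G) = 3 - (G - 437)*(G + 5*(-4))/4 = 3 - (-437 + G)*(G - 20)/4 = 3 - (-437 + G)*(-20 + G)/4)
(-401024 - 273009)/(d(-120) + o(276)) = (-401024 - 273009)/((-6 + (⅑)*(-120)) + (-2182 - ¼*276² + (457/4)*276)) = -674033/((-6 - 40/3) + (-2182 - ¼*76176 + 31533)) = -674033/(-58/3 + (-2182 - 19044 + 31533)) = -674033/(-58/3 + 10307) = -674033/30863/3 = -674033*3/30863 = -2022099/30863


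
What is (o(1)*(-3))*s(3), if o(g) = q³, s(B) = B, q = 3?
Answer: -243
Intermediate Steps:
o(g) = 27 (o(g) = 3³ = 27)
(o(1)*(-3))*s(3) = (27*(-3))*3 = -81*3 = -243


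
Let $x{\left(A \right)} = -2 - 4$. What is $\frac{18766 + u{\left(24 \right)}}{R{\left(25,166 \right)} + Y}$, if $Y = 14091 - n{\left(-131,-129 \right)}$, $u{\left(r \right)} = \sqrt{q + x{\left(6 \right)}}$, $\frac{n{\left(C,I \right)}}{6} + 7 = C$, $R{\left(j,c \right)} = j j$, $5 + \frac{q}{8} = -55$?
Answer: $\frac{9383}{7772} + \frac{9 i \sqrt{6}}{15544} \approx 1.2073 + 0.0014183 i$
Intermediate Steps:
$q = -480$ ($q = -40 + 8 \left(-55\right) = -40 - 440 = -480$)
$R{\left(j,c \right)} = j^{2}$
$n{\left(C,I \right)} = -42 + 6 C$
$x{\left(A \right)} = -6$ ($x{\left(A \right)} = -2 - 4 = -6$)
$u{\left(r \right)} = 9 i \sqrt{6}$ ($u{\left(r \right)} = \sqrt{-480 - 6} = \sqrt{-486} = 9 i \sqrt{6}$)
$Y = 14919$ ($Y = 14091 - \left(-42 + 6 \left(-131\right)\right) = 14091 - \left(-42 - 786\right) = 14091 - -828 = 14091 + 828 = 14919$)
$\frac{18766 + u{\left(24 \right)}}{R{\left(25,166 \right)} + Y} = \frac{18766 + 9 i \sqrt{6}}{25^{2} + 14919} = \frac{18766 + 9 i \sqrt{6}}{625 + 14919} = \frac{18766 + 9 i \sqrt{6}}{15544} = \left(18766 + 9 i \sqrt{6}\right) \frac{1}{15544} = \frac{9383}{7772} + \frac{9 i \sqrt{6}}{15544}$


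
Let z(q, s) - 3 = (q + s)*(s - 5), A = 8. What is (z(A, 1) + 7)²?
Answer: 676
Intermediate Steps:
z(q, s) = 3 + (-5 + s)*(q + s) (z(q, s) = 3 + (q + s)*(s - 5) = 3 + (q + s)*(-5 + s) = 3 + (-5 + s)*(q + s))
(z(A, 1) + 7)² = ((3 + 1² - 5*8 - 5*1 + 8*1) + 7)² = ((3 + 1 - 40 - 5 + 8) + 7)² = (-33 + 7)² = (-26)² = 676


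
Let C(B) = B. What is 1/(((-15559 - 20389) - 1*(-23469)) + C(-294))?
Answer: -1/12773 ≈ -7.8290e-5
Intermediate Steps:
1/(((-15559 - 20389) - 1*(-23469)) + C(-294)) = 1/(((-15559 - 20389) - 1*(-23469)) - 294) = 1/((-35948 + 23469) - 294) = 1/(-12479 - 294) = 1/(-12773) = -1/12773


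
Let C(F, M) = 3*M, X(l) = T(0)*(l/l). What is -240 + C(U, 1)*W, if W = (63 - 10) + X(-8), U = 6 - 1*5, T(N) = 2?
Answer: -75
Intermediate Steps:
X(l) = 2 (X(l) = 2*(l/l) = 2*1 = 2)
U = 1 (U = 6 - 5 = 1)
W = 55 (W = (63 - 10) + 2 = 53 + 2 = 55)
-240 + C(U, 1)*W = -240 + (3*1)*55 = -240 + 3*55 = -240 + 165 = -75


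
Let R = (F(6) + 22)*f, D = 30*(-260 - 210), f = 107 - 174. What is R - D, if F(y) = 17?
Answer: 11487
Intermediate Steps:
f = -67
D = -14100 (D = 30*(-470) = -14100)
R = -2613 (R = (17 + 22)*(-67) = 39*(-67) = -2613)
R - D = -2613 - 1*(-14100) = -2613 + 14100 = 11487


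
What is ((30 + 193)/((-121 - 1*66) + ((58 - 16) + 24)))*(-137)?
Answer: 30551/121 ≈ 252.49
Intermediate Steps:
((30 + 193)/((-121 - 1*66) + ((58 - 16) + 24)))*(-137) = (223/((-121 - 66) + (42 + 24)))*(-137) = (223/(-187 + 66))*(-137) = (223/(-121))*(-137) = (223*(-1/121))*(-137) = -223/121*(-137) = 30551/121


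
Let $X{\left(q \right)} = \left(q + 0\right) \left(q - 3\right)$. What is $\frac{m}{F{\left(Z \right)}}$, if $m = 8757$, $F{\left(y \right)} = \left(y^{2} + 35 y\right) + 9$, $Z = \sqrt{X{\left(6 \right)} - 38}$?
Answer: $- \frac{32109}{8207} - \frac{204330 i \sqrt{5}}{8207} \approx -3.9124 - 55.671 i$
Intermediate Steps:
$X{\left(q \right)} = q \left(-3 + q\right)$
$Z = 2 i \sqrt{5}$ ($Z = \sqrt{6 \left(-3 + 6\right) - 38} = \sqrt{6 \cdot 3 - 38} = \sqrt{18 - 38} = \sqrt{-20} = 2 i \sqrt{5} \approx 4.4721 i$)
$F{\left(y \right)} = 9 + y^{2} + 35 y$
$\frac{m}{F{\left(Z \right)}} = \frac{8757}{9 + \left(2 i \sqrt{5}\right)^{2} + 35 \cdot 2 i \sqrt{5}} = \frac{8757}{9 - 20 + 70 i \sqrt{5}} = \frac{8757}{-11 + 70 i \sqrt{5}}$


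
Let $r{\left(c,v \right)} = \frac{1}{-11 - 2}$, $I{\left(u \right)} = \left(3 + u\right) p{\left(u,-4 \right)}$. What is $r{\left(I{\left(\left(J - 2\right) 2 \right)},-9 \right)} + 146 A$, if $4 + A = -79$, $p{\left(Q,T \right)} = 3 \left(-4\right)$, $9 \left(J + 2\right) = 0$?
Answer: $- \frac{157535}{13} \approx -12118.0$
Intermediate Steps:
$J = -2$ ($J = -2 + \frac{1}{9} \cdot 0 = -2 + 0 = -2$)
$p{\left(Q,T \right)} = -12$
$A = -83$ ($A = -4 - 79 = -83$)
$I{\left(u \right)} = -36 - 12 u$ ($I{\left(u \right)} = \left(3 + u\right) \left(-12\right) = -36 - 12 u$)
$r{\left(c,v \right)} = - \frac{1}{13}$ ($r{\left(c,v \right)} = \frac{1}{-13} = - \frac{1}{13}$)
$r{\left(I{\left(\left(J - 2\right) 2 \right)},-9 \right)} + 146 A = - \frac{1}{13} + 146 \left(-83\right) = - \frac{1}{13} - 12118 = - \frac{157535}{13}$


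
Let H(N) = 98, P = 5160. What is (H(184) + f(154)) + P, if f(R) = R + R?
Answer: 5566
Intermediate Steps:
f(R) = 2*R
(H(184) + f(154)) + P = (98 + 2*154) + 5160 = (98 + 308) + 5160 = 406 + 5160 = 5566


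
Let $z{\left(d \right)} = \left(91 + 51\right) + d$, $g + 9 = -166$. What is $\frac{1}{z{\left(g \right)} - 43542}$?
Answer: $- \frac{1}{43575} \approx -2.2949 \cdot 10^{-5}$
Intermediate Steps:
$g = -175$ ($g = -9 - 166 = -175$)
$z{\left(d \right)} = 142 + d$
$\frac{1}{z{\left(g \right)} - 43542} = \frac{1}{\left(142 - 175\right) - 43542} = \frac{1}{-33 - 43542} = \frac{1}{-43575} = - \frac{1}{43575}$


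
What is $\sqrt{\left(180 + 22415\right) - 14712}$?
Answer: $\sqrt{7883} \approx 88.786$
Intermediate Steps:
$\sqrt{\left(180 + 22415\right) - 14712} = \sqrt{22595 - 14712} = \sqrt{7883}$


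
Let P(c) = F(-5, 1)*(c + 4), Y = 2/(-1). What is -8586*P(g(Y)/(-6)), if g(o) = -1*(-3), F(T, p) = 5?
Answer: -150255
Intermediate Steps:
Y = -2 (Y = 2*(-1) = -2)
g(o) = 3
P(c) = 20 + 5*c (P(c) = 5*(c + 4) = 5*(4 + c) = 20 + 5*c)
-8586*P(g(Y)/(-6)) = -8586*(20 + 5*(3/(-6))) = -8586*(20 + 5*(3*(-⅙))) = -8586*(20 + 5*(-½)) = -8586*(20 - 5/2) = -8586*35/2 = -150255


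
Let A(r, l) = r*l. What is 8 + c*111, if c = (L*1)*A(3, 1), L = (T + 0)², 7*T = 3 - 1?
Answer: 1724/49 ≈ 35.184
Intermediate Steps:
A(r, l) = l*r
T = 2/7 (T = (3 - 1)/7 = (⅐)*2 = 2/7 ≈ 0.28571)
L = 4/49 (L = (2/7 + 0)² = (2/7)² = 4/49 ≈ 0.081633)
c = 12/49 (c = ((4/49)*1)*(1*3) = (4/49)*3 = 12/49 ≈ 0.24490)
8 + c*111 = 8 + (12/49)*111 = 8 + 1332/49 = 1724/49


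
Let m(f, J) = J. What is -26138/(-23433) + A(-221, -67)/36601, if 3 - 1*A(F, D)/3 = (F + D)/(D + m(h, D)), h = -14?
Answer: 64101361889/57463972611 ≈ 1.1155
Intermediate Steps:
A(F, D) = 9 - 3*(D + F)/(2*D) (A(F, D) = 9 - 3*(F + D)/(D + D) = 9 - 3*(D + F)/(2*D))
-26138/(-23433) + A(-221, -67)/36601 = -26138/(-23433) + ((3/2)*(-1*(-221) + 5*(-67))/(-67))/36601 = -26138*(-1/23433) + ((3/2)*(-1/67)*(221 - 335))*(1/36601) = 26138/23433 + ((3/2)*(-1/67)*(-114))*(1/36601) = 26138/23433 + (171/67)*(1/36601) = 26138/23433 + 171/2452267 = 64101361889/57463972611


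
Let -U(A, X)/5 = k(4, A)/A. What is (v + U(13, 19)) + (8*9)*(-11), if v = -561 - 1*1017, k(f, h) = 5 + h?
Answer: -30900/13 ≈ -2376.9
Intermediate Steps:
v = -1578 (v = -561 - 1017 = -1578)
U(A, X) = -5*(5 + A)/A
(v + U(13, 19)) + (8*9)*(-11) = (-1578 + (-5 - 25/13)) + (8*9)*(-11) = (-1578 + (-5 - 25*1/13)) + 72*(-11) = (-1578 + (-5 - 25/13)) - 792 = (-1578 - 90/13) - 792 = -20604/13 - 792 = -30900/13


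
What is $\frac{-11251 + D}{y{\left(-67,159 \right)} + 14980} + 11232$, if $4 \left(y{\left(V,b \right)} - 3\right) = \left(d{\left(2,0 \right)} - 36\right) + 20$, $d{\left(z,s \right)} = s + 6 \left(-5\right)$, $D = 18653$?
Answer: $\frac{336334580}{29943} \approx 11233.0$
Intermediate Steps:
$d{\left(z,s \right)} = -30 + s$ ($d{\left(z,s \right)} = s - 30 = -30 + s$)
$y{\left(V,b \right)} = - \frac{17}{2}$ ($y{\left(V,b \right)} = 3 + \frac{\left(\left(-30 + 0\right) - 36\right) + 20}{4} = 3 + \frac{\left(-30 - 36\right) + 20}{4} = 3 + \frac{-66 + 20}{4} = 3 + \frac{1}{4} \left(-46\right) = 3 - \frac{23}{2} = - \frac{17}{2}$)
$\frac{-11251 + D}{y{\left(-67,159 \right)} + 14980} + 11232 = \frac{-11251 + 18653}{- \frac{17}{2} + 14980} + 11232 = \frac{7402}{\frac{29943}{2}} + 11232 = 7402 \cdot \frac{2}{29943} + 11232 = \frac{14804}{29943} + 11232 = \frac{336334580}{29943}$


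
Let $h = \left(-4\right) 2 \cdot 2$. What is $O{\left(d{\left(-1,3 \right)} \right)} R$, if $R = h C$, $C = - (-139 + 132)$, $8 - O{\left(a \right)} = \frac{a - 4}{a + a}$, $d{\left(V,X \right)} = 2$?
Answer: $-952$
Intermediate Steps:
$h = -16$ ($h = \left(-8\right) 2 = -16$)
$O{\left(a \right)} = 8 - \frac{-4 + a}{2 a}$ ($O{\left(a \right)} = 8 - \frac{a - 4}{a + a} = 8 - \frac{-4 + a}{2 a}$)
$C = 7$ ($C = \left(-1\right) \left(-7\right) = 7$)
$R = -112$ ($R = \left(-16\right) 7 = -112$)
$O{\left(d{\left(-1,3 \right)} \right)} R = \left(\frac{15}{2} + \frac{2}{2}\right) \left(-112\right) = \left(\frac{15}{2} + 2 \cdot \frac{1}{2}\right) \left(-112\right) = \left(\frac{15}{2} + 1\right) \left(-112\right) = \frac{17}{2} \left(-112\right) = -952$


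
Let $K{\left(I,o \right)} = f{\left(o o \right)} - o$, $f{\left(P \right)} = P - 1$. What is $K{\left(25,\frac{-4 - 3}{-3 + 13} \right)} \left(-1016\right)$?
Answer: $- \frac{4826}{25} \approx -193.04$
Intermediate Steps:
$f{\left(P \right)} = -1 + P$ ($f{\left(P \right)} = P - 1 = -1 + P$)
$K{\left(I,o \right)} = -1 + o^{2} - o$ ($K{\left(I,o \right)} = \left(-1 + o o\right) - o = \left(-1 + o^{2}\right) - o = -1 + o^{2} - o$)
$K{\left(25,\frac{-4 - 3}{-3 + 13} \right)} \left(-1016\right) = \left(-1 + \left(\frac{-4 - 3}{-3 + 13}\right)^{2} - \frac{-4 - 3}{-3 + 13}\right) \left(-1016\right) = \left(-1 + \left(- \frac{7}{10}\right)^{2} - - \frac{7}{10}\right) \left(-1016\right) = \left(-1 + \frac{49}{100} + \frac{7}{10}\right) \left(-1016\right) = \frac{19}{100} \left(-1016\right) = - \frac{4826}{25}$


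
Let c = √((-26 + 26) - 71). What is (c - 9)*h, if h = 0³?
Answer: 0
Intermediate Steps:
h = 0
c = I*√71 (c = √(0 - 71) = √(-71) = I*√71 ≈ 8.4261*I)
(c - 9)*h = (I*√71 - 9)*0 = (-9 + I*√71)*0 = 0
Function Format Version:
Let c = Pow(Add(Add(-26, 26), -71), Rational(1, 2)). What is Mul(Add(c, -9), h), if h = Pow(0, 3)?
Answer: 0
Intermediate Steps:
h = 0
c = Mul(I, Pow(71, Rational(1, 2))) (c = Pow(Add(0, -71), Rational(1, 2)) = Pow(-71, Rational(1, 2)) = Mul(I, Pow(71, Rational(1, 2))) ≈ Mul(8.4261, I))
Mul(Add(c, -9), h) = Mul(Add(Mul(I, Pow(71, Rational(1, 2))), -9), 0) = Mul(Add(-9, Mul(I, Pow(71, Rational(1, 2)))), 0) = 0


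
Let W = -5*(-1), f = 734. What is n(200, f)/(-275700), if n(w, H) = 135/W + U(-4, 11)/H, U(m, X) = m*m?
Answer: -9917/101181900 ≈ -9.8012e-5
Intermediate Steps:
U(m, X) = m²
W = 5
n(w, H) = 27 + 16/H (n(w, H) = 135/5 + (-4)²/H = 135*(⅕) + 16/H = 27 + 16/H)
n(200, f)/(-275700) = (27 + 16/734)/(-275700) = (27 + 16*(1/734))*(-1/275700) = (27 + 8/367)*(-1/275700) = (9917/367)*(-1/275700) = -9917/101181900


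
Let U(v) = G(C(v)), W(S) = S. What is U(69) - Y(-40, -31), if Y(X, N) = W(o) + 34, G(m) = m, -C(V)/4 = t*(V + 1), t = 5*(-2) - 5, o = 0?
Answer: 4166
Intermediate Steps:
t = -15 (t = -10 - 5 = -15)
C(V) = 60 + 60*V (C(V) = -(-60)*(V + 1) = -(-60)*(1 + V) = -4*(-15 - 15*V) = 60 + 60*V)
Y(X, N) = 34 (Y(X, N) = 0 + 34 = 34)
U(v) = 60 + 60*v
U(69) - Y(-40, -31) = (60 + 60*69) - 1*34 = (60 + 4140) - 34 = 4200 - 34 = 4166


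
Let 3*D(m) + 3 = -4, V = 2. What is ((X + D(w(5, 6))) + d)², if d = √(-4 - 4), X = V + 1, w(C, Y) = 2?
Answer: -68/9 + 8*I*√2/3 ≈ -7.5556 + 3.7712*I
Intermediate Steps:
D(m) = -7/3 (D(m) = -1 + (⅓)*(-4) = -1 - 4/3 = -7/3)
X = 3 (X = 2 + 1 = 3)
d = 2*I*√2 (d = √(-8) = 2*I*√2 ≈ 2.8284*I)
((X + D(w(5, 6))) + d)² = ((3 - 7/3) + 2*I*√2)² = (⅔ + 2*I*√2)²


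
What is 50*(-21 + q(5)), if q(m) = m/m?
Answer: -1000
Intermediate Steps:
q(m) = 1
50*(-21 + q(5)) = 50*(-21 + 1) = 50*(-20) = -1000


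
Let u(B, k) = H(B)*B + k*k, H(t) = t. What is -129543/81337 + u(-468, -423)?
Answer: 32368173618/81337 ≈ 3.9795e+5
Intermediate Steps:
u(B, k) = B² + k² (u(B, k) = B*B + k*k = B² + k²)
-129543/81337 + u(-468, -423) = -129543/81337 + ((-468)² + (-423)²) = -129543*1/81337 + (219024 + 178929) = -129543/81337 + 397953 = 32368173618/81337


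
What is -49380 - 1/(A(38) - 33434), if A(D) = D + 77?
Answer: -1645292219/33319 ≈ -49380.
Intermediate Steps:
A(D) = 77 + D
-49380 - 1/(A(38) - 33434) = -49380 - 1/((77 + 38) - 33434) = -49380 - 1/(115 - 33434) = -49380 - 1/(-33319) = -49380 - 1*(-1/33319) = -49380 + 1/33319 = -1645292219/33319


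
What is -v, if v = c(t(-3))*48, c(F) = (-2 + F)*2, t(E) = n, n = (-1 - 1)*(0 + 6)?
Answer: 1344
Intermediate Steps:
n = -12 (n = -2*6 = -12)
t(E) = -12
c(F) = -4 + 2*F
v = -1344 (v = (-4 + 2*(-12))*48 = (-4 - 24)*48 = -28*48 = -1344)
-v = -1*(-1344) = 1344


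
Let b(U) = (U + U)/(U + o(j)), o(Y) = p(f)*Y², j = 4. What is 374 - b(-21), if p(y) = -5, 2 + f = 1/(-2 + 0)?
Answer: 37732/101 ≈ 373.58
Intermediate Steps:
f = -5/2 (f = -2 + 1/(-2 + 0) = -2 + 1/(-2) = -2 - ½ = -5/2 ≈ -2.5000)
o(Y) = -5*Y²
b(U) = 2*U/(-80 + U) (b(U) = (U + U)/(U - 5*4²) = (2*U)/(U - 5*16) = (2*U)/(U - 80) = (2*U)/(-80 + U) = 2*U/(-80 + U))
374 - b(-21) = 374 - 2*(-21)/(-80 - 21) = 374 - 2*(-21)/(-101) = 374 - 2*(-21)*(-1)/101 = 374 - 1*42/101 = 374 - 42/101 = 37732/101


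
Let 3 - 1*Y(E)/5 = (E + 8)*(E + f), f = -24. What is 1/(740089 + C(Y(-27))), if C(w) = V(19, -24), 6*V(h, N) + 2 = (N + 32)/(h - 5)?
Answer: 21/15541864 ≈ 1.3512e-6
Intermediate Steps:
Y(E) = 15 - 5*(-24 + E)*(8 + E) (Y(E) = 15 - 5*(E + 8)*(E - 24) = 15 - 5*(8 + E)*(-24 + E) = 15 - 5*(-24 + E)*(8 + E))
V(h, N) = -⅓ + (32 + N)/(6*(-5 + h)) (V(h, N) = -⅓ + ((N + 32)/(h - 5))/6 = -⅓ + ((32 + N)/(-5 + h))/6 = -⅓ + (32 + N)/(6*(-5 + h)))
C(w) = -5/21 (C(w) = (42 - 24 - 2*19)/(6*(-5 + 19)) = (⅙)*(42 - 24 - 38)/14 = (⅙)*(1/14)*(-20) = -5/21)
1/(740089 + C(Y(-27))) = 1/(740089 - 5/21) = 1/(15541864/21) = 21/15541864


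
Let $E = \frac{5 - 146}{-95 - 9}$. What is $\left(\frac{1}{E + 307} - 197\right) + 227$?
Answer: $\frac{962174}{32069} \approx 30.003$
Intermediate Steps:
$E = \frac{141}{104}$ ($E = - \frac{141}{-104} = \left(-141\right) \left(- \frac{1}{104}\right) = \frac{141}{104} \approx 1.3558$)
$\left(\frac{1}{E + 307} - 197\right) + 227 = \left(\frac{1}{\frac{141}{104} + 307} - 197\right) + 227 = \left(\frac{1}{\frac{32069}{104}} - 197\right) + 227 = \left(\frac{104}{32069} - 197\right) + 227 = - \frac{6317489}{32069} + 227 = \frac{962174}{32069}$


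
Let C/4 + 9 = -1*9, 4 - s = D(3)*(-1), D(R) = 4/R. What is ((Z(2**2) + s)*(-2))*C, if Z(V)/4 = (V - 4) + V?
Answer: 3072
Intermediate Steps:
s = 16/3 (s = 4 - 4/3*(-1) = 4 - 4*(1/3)*(-1) = 4 - 4*(-1)/3 = 4 - 1*(-4/3) = 4 + 4/3 = 16/3 ≈ 5.3333)
C = -72 (C = -36 + 4*(-1*9) = -36 + 4*(-9) = -36 - 36 = -72)
Z(V) = -16 + 8*V (Z(V) = 4*((V - 4) + V) = 4*((-4 + V) + V) = 4*(-4 + 2*V) = -16 + 8*V)
((Z(2**2) + s)*(-2))*C = (((-16 + 8*2**2) + 16/3)*(-2))*(-72) = (((-16 + 8*4) + 16/3)*(-2))*(-72) = (((-16 + 32) + 16/3)*(-2))*(-72) = ((16 + 16/3)*(-2))*(-72) = ((64/3)*(-2))*(-72) = -128/3*(-72) = 3072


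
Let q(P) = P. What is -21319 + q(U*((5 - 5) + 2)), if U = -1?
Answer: -21321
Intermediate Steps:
-21319 + q(U*((5 - 5) + 2)) = -21319 - ((5 - 5) + 2) = -21319 - (0 + 2) = -21319 - 1*2 = -21319 - 2 = -21321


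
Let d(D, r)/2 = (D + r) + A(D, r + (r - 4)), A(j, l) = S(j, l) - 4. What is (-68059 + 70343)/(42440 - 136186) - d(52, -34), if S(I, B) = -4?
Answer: -938602/46873 ≈ -20.024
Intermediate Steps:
A(j, l) = -8 (A(j, l) = -4 - 4 = -8)
d(D, r) = -16 + 2*D + 2*r (d(D, r) = 2*((D + r) - 8) = 2*(-8 + D + r) = -16 + 2*D + 2*r)
(-68059 + 70343)/(42440 - 136186) - d(52, -34) = (-68059 + 70343)/(42440 - 136186) - (-16 + 2*52 + 2*(-34)) = 2284/(-93746) - (-16 + 104 - 68) = 2284*(-1/93746) - 1*20 = -1142/46873 - 20 = -938602/46873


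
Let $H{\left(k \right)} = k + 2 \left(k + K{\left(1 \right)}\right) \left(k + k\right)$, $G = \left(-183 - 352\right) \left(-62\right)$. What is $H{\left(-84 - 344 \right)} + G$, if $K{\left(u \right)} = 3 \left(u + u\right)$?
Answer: $755206$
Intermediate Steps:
$K{\left(u \right)} = 6 u$ ($K{\left(u \right)} = 3 \cdot 2 u = 6 u$)
$G = 33170$ ($G = \left(-535\right) \left(-62\right) = 33170$)
$H{\left(k \right)} = k + 4 k \left(6 + k\right)$ ($H{\left(k \right)} = k + 2 \left(k + 6 \cdot 1\right) \left(k + k\right) = k + 2 \left(k + 6\right) 2 k = k + 2 \left(6 + k\right) 2 k = k + 2 \cdot 2 k \left(6 + k\right) = k + 4 k \left(6 + k\right)$)
$H{\left(-84 - 344 \right)} + G = \left(-84 - 344\right) \left(25 + 4 \left(-84 - 344\right)\right) + 33170 = - 428 \left(25 + 4 \left(-428\right)\right) + 33170 = - 428 \left(25 - 1712\right) + 33170 = \left(-428\right) \left(-1687\right) + 33170 = 722036 + 33170 = 755206$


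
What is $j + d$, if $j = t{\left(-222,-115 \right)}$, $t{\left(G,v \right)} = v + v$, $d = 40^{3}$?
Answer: $63770$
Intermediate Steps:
$d = 64000$
$t{\left(G,v \right)} = 2 v$
$j = -230$ ($j = 2 \left(-115\right) = -230$)
$j + d = -230 + 64000 = 63770$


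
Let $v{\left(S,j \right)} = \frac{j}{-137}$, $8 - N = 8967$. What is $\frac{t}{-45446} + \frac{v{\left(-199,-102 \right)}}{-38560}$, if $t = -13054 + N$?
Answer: $\frac{29070969967}{60019623280} \approx 0.48436$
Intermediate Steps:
$N = -8959$ ($N = 8 - 8967 = -8959$)
$v{\left(S,j \right)} = - \frac{j}{137}$ ($v{\left(S,j \right)} = j \left(- \frac{1}{137}\right) = - \frac{j}{137}$)
$t = -22013$ ($t = -13054 - 8959 = -22013$)
$\frac{t}{-45446} + \frac{v{\left(-199,-102 \right)}}{-38560} = - \frac{22013}{-45446} + \frac{\left(- \frac{1}{137}\right) \left(-102\right)}{-38560} = \left(-22013\right) \left(- \frac{1}{45446}\right) + \frac{102}{137} \left(- \frac{1}{38560}\right) = \frac{22013}{45446} - \frac{51}{2641360} = \frac{29070969967}{60019623280}$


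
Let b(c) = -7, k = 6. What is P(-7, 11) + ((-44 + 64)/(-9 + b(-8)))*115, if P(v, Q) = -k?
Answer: -599/4 ≈ -149.75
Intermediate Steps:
P(v, Q) = -6 (P(v, Q) = -1*6 = -6)
P(-7, 11) + ((-44 + 64)/(-9 + b(-8)))*115 = -6 + ((-44 + 64)/(-9 - 7))*115 = -6 + (20/(-16))*115 = -6 + (20*(-1/16))*115 = -6 - 5/4*115 = -6 - 575/4 = -599/4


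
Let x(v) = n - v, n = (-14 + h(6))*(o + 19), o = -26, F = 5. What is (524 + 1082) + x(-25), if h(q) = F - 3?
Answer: 1715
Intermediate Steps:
h(q) = 2 (h(q) = 5 - 3 = 2)
n = 84 (n = (-14 + 2)*(-26 + 19) = -12*(-7) = 84)
x(v) = 84 - v
(524 + 1082) + x(-25) = (524 + 1082) + (84 - 1*(-25)) = 1606 + (84 + 25) = 1606 + 109 = 1715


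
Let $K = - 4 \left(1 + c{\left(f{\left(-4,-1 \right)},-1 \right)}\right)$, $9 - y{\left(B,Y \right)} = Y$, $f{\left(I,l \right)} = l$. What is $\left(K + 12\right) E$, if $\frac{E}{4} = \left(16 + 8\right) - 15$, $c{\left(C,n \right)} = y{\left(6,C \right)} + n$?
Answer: $-1008$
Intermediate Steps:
$y{\left(B,Y \right)} = 9 - Y$
$c{\left(C,n \right)} = 9 + n - C$ ($c{\left(C,n \right)} = \left(9 - C\right) + n = 9 + n - C$)
$K = -40$ ($K = - 4 \left(1 - -9\right) = - 4 \left(1 + \left(9 - 1 + 1\right)\right) = - 4 \left(1 + 9\right) = \left(-4\right) 10 = -40$)
$E = 36$ ($E = 4 \left(\left(16 + 8\right) - 15\right) = 4 \left(24 - 15\right) = 4 \cdot 9 = 36$)
$\left(K + 12\right) E = \left(-40 + 12\right) 36 = \left(-28\right) 36 = -1008$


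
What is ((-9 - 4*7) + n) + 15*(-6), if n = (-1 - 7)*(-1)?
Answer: -119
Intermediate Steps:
n = 8 (n = -8*(-1) = 8)
((-9 - 4*7) + n) + 15*(-6) = ((-9 - 4*7) + 8) + 15*(-6) = ((-9 - 28) + 8) - 90 = (-37 + 8) - 90 = -29 - 90 = -119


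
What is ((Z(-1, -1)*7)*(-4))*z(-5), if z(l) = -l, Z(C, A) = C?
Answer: 140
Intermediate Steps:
((Z(-1, -1)*7)*(-4))*z(-5) = (-1*7*(-4))*(-1*(-5)) = -7*(-4)*5 = 28*5 = 140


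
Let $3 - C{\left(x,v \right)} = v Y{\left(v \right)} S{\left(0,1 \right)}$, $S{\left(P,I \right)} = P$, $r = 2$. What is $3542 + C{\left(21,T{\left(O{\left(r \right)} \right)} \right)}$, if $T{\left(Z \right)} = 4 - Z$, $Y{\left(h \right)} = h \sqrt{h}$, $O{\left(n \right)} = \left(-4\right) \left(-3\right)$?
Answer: $3545$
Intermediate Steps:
$O{\left(n \right)} = 12$
$Y{\left(h \right)} = h^{\frac{3}{2}}$
$C{\left(x,v \right)} = 3$ ($C{\left(x,v \right)} = 3 - v v^{\frac{3}{2}} \cdot 0 = 3 - v^{\frac{5}{2}} \cdot 0 = 3 - 0 = 3 + 0 = 3$)
$3542 + C{\left(21,T{\left(O{\left(r \right)} \right)} \right)} = 3542 + 3 = 3545$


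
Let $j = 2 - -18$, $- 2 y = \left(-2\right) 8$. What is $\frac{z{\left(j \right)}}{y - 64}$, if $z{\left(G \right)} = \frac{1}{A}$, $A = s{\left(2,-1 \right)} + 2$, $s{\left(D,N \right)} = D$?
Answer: $- \frac{1}{224} \approx -0.0044643$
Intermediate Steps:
$y = 8$ ($y = - \frac{\left(-2\right) 8}{2} = \left(- \frac{1}{2}\right) \left(-16\right) = 8$)
$j = 20$ ($j = 2 + 18 = 20$)
$A = 4$ ($A = 2 + 2 = 4$)
$z{\left(G \right)} = \frac{1}{4}$
$\frac{z{\left(j \right)}}{y - 64} = \frac{1}{4 \left(8 - 64\right)} = \frac{1}{4 \left(-56\right)} = \frac{1}{4} \left(- \frac{1}{56}\right) = - \frac{1}{224}$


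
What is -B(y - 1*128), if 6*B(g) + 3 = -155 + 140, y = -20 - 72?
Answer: 3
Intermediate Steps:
y = -92
B(g) = -3 (B(g) = -1/2 + (-155 + 140)/6 = -1/2 + (1/6)*(-15) = -1/2 - 5/2 = -3)
-B(y - 1*128) = -1*(-3) = 3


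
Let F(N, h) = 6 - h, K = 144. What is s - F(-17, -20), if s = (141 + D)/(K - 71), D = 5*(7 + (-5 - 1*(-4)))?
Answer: -1727/73 ≈ -23.658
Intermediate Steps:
D = 30 (D = 5*(7 + (-5 + 4)) = 5*(7 - 1) = 5*6 = 30)
s = 171/73 (s = (141 + 30)/(144 - 71) = 171/73 ≈ 2.3425)
s - F(-17, -20) = 171/73 - (6 - 1*(-20)) = 171/73 - (6 + 20) = 171/73 - 1*26 = 171/73 - 26 = -1727/73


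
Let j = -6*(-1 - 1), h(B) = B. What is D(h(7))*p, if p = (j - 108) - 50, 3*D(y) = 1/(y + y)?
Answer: -73/21 ≈ -3.4762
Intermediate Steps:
j = 12 (j = -6*(-2) = 12)
D(y) = 1/(6*y) (D(y) = 1/(3*(y + y)) = 1/(3*((2*y))) = (1/(2*y))/3 = 1/(6*y))
p = -146 (p = (12 - 108) - 50 = -96 - 50 = -146)
D(h(7))*p = ((⅙)/7)*(-146) = ((⅙)*(⅐))*(-146) = (1/42)*(-146) = -73/21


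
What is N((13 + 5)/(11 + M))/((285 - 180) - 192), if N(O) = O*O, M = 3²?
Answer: -27/2900 ≈ -0.0093103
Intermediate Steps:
M = 9
N(O) = O²
N((13 + 5)/(11 + M))/((285 - 180) - 192) = ((13 + 5)/(11 + 9))²/((285 - 180) - 192) = (18/20)²/(105 - 192) = (18*(1/20))²/(-87) = (9/10)²*(-1/87) = (81/100)*(-1/87) = -27/2900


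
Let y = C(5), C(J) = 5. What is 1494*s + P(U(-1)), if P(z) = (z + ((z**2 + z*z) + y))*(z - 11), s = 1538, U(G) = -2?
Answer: 2297629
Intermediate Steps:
y = 5
P(z) = (-11 + z)*(5 + z + 2*z**2) (P(z) = (z + ((z**2 + z*z) + 5))*(z - 11) = (z + ((z**2 + z**2) + 5))*(-11 + z) = (z + (2*z**2 + 5))*(-11 + z) = (z + (5 + 2*z**2))*(-11 + z) = (5 + z + 2*z**2)*(-11 + z) = (-11 + z)*(5 + z + 2*z**2))
1494*s + P(U(-1)) = 1494*1538 + (-55 - 21*(-2)**2 - 6*(-2) + 2*(-2)**3) = 2297772 + (-55 - 21*4 + 12 + 2*(-8)) = 2297772 + (-55 - 84 + 12 - 16) = 2297772 - 143 = 2297629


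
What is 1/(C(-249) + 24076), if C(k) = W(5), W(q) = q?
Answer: 1/24081 ≈ 4.1527e-5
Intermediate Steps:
C(k) = 5
1/(C(-249) + 24076) = 1/(5 + 24076) = 1/24081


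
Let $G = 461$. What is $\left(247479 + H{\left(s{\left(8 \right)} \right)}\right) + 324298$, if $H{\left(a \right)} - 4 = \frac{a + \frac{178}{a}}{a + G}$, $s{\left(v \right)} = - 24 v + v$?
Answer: $\frac{14571249987}{25484} \approx 5.7178 \cdot 10^{5}$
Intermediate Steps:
$s{\left(v \right)} = - 23 v$
$H{\left(a \right)} = 4 + \frac{a + \frac{178}{a}}{461 + a}$ ($H{\left(a \right)} = 4 + \frac{a + \frac{178}{a}}{a + 461} = 4 + \frac{a + \frac{178}{a}}{461 + a}$)
$\left(247479 + H{\left(s{\left(8 \right)} \right)}\right) + 324298 = \left(247479 + \frac{178 + 5 \left(\left(-23\right) 8\right)^{2} + 1844 \left(\left(-23\right) 8\right)}{\left(-23\right) 8 \left(461 - 184\right)}\right) + 324298 = \left(247479 + \frac{178 + 5 \left(-184\right)^{2} + 1844 \left(-184\right)}{\left(-184\right) \left(461 - 184\right)}\right) + 324298 = \left(247479 - \frac{178 + 5 \cdot 33856 - 339296}{184 \cdot 277}\right) + 324298 = \left(247479 - \frac{178 + 169280 - 339296}{50968}\right) + 324298 = \left(247479 - \frac{1}{50968} \left(-169838\right)\right) + 324298 = \left(247479 + \frac{84919}{25484}\right) + 324298 = \frac{6306839755}{25484} + 324298 = \frac{14571249987}{25484}$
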